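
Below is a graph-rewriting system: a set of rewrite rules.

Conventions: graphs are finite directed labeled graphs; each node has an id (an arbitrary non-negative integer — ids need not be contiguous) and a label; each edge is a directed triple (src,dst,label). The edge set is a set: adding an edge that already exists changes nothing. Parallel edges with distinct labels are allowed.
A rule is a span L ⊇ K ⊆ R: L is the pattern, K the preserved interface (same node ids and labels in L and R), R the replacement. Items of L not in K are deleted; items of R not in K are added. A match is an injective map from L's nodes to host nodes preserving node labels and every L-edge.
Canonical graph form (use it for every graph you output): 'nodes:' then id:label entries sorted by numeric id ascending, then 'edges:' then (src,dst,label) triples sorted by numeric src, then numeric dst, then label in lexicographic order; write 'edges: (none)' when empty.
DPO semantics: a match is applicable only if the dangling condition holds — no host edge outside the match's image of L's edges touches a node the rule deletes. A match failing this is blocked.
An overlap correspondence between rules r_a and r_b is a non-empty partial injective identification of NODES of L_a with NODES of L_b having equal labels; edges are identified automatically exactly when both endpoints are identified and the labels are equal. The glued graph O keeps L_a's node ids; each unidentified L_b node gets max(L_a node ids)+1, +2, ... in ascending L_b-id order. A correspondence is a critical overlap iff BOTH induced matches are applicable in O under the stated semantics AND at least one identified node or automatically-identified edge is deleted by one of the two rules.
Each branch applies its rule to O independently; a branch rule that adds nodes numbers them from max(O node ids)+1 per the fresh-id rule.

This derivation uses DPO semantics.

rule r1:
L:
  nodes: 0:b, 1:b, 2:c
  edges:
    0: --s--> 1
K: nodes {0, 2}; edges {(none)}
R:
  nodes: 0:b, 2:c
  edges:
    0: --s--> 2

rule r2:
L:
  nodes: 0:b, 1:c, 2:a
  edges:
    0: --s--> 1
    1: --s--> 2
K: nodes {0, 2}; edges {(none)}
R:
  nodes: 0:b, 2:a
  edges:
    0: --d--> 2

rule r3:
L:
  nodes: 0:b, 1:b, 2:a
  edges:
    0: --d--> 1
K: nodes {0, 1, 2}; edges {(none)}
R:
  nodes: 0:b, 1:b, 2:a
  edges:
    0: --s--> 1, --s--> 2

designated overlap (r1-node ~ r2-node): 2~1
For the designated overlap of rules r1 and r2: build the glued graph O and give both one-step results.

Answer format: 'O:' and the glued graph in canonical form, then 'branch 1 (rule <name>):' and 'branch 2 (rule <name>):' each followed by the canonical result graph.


O:
nodes: 0:b, 1:b, 2:c, 3:b, 4:a
edges: (0,1,s); (2,4,s); (3,2,s)
branch 1 (rule r1):
nodes: 0:b, 2:c, 3:b, 4:a
edges: (0,2,s); (2,4,s); (3,2,s)
branch 2 (rule r2):
nodes: 0:b, 1:b, 3:b, 4:a
edges: (0,1,s); (3,4,d)


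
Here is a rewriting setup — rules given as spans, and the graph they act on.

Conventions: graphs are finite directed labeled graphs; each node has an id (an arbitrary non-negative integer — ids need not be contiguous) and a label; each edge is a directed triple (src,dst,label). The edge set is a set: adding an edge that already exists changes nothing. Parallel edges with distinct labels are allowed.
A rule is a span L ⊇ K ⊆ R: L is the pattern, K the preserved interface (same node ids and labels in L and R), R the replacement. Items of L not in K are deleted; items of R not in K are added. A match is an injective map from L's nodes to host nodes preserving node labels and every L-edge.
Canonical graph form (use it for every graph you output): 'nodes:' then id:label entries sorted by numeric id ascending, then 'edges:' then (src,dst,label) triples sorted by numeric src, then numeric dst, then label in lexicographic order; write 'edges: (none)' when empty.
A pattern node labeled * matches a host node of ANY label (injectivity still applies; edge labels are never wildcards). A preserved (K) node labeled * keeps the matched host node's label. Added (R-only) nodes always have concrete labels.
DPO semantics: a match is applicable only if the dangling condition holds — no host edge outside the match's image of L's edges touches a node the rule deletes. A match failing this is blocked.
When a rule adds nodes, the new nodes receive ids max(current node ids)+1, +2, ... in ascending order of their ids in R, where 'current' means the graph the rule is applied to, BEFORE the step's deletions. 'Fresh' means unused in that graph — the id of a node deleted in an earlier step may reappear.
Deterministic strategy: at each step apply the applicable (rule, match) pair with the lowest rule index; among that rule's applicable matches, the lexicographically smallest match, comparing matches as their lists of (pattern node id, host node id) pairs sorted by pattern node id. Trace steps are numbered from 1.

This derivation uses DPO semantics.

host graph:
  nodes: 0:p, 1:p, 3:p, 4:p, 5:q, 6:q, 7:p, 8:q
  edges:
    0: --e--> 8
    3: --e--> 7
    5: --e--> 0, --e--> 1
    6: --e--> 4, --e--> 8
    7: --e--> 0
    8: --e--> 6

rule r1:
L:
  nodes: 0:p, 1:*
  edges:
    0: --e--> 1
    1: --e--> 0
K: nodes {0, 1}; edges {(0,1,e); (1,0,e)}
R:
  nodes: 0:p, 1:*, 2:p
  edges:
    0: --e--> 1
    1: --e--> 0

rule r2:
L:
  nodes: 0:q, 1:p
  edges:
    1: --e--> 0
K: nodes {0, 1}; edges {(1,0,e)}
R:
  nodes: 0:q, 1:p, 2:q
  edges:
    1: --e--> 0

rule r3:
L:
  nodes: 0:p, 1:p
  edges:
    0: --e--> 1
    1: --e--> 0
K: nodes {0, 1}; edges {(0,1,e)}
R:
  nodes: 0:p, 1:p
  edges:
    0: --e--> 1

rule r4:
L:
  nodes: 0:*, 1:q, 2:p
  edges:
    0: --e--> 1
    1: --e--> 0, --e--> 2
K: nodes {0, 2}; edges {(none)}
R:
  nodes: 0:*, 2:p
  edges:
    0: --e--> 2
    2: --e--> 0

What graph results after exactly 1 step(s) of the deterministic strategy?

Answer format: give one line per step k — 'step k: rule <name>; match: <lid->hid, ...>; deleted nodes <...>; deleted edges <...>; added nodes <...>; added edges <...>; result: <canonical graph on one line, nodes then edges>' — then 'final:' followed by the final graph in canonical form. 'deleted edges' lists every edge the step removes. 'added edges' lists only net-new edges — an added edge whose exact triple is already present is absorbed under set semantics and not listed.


step 1: rule r2; match: 0->8, 1->0; deleted nodes (none); deleted edges (none); added nodes 9; added edges (none); result: nodes: 0:p, 1:p, 3:p, 4:p, 5:q, 6:q, 7:p, 8:q, 9:q edges: (0,8,e); (3,7,e); (5,0,e); (5,1,e); (6,4,e); (6,8,e); (7,0,e); (8,6,e)
final:
nodes: 0:p, 1:p, 3:p, 4:p, 5:q, 6:q, 7:p, 8:q, 9:q
edges: (0,8,e); (3,7,e); (5,0,e); (5,1,e); (6,4,e); (6,8,e); (7,0,e); (8,6,e)


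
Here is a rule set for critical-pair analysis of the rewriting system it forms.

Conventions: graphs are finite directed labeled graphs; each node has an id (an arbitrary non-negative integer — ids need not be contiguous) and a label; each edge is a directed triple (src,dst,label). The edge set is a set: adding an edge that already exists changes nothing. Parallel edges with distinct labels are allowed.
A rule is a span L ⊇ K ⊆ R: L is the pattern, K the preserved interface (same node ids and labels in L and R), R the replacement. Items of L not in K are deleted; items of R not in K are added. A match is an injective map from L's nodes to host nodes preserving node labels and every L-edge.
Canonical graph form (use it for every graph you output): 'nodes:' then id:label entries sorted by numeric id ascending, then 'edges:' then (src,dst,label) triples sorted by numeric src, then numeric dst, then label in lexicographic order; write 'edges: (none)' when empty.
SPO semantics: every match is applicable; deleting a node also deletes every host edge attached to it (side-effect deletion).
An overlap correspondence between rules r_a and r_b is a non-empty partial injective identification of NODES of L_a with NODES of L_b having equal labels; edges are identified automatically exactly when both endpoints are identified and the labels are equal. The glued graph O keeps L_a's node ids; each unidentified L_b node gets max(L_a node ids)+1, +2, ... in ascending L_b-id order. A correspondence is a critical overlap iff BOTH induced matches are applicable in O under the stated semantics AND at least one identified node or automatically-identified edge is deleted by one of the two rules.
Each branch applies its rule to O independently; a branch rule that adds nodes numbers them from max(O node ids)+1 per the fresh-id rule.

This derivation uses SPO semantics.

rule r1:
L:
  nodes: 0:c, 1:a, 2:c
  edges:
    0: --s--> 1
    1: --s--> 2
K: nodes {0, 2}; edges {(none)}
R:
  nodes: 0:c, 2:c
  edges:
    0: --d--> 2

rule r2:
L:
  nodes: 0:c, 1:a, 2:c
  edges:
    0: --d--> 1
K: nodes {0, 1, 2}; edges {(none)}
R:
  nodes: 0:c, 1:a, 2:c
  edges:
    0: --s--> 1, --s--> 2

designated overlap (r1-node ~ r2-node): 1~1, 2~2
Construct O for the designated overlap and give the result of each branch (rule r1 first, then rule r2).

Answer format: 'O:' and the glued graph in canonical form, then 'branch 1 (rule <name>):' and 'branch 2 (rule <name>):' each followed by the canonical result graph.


O:
nodes: 0:c, 1:a, 2:c, 3:c
edges: (0,1,s); (1,2,s); (3,1,d)
branch 1 (rule r1):
nodes: 0:c, 2:c, 3:c
edges: (0,2,d)
branch 2 (rule r2):
nodes: 0:c, 1:a, 2:c, 3:c
edges: (0,1,s); (1,2,s); (3,1,s); (3,2,s)


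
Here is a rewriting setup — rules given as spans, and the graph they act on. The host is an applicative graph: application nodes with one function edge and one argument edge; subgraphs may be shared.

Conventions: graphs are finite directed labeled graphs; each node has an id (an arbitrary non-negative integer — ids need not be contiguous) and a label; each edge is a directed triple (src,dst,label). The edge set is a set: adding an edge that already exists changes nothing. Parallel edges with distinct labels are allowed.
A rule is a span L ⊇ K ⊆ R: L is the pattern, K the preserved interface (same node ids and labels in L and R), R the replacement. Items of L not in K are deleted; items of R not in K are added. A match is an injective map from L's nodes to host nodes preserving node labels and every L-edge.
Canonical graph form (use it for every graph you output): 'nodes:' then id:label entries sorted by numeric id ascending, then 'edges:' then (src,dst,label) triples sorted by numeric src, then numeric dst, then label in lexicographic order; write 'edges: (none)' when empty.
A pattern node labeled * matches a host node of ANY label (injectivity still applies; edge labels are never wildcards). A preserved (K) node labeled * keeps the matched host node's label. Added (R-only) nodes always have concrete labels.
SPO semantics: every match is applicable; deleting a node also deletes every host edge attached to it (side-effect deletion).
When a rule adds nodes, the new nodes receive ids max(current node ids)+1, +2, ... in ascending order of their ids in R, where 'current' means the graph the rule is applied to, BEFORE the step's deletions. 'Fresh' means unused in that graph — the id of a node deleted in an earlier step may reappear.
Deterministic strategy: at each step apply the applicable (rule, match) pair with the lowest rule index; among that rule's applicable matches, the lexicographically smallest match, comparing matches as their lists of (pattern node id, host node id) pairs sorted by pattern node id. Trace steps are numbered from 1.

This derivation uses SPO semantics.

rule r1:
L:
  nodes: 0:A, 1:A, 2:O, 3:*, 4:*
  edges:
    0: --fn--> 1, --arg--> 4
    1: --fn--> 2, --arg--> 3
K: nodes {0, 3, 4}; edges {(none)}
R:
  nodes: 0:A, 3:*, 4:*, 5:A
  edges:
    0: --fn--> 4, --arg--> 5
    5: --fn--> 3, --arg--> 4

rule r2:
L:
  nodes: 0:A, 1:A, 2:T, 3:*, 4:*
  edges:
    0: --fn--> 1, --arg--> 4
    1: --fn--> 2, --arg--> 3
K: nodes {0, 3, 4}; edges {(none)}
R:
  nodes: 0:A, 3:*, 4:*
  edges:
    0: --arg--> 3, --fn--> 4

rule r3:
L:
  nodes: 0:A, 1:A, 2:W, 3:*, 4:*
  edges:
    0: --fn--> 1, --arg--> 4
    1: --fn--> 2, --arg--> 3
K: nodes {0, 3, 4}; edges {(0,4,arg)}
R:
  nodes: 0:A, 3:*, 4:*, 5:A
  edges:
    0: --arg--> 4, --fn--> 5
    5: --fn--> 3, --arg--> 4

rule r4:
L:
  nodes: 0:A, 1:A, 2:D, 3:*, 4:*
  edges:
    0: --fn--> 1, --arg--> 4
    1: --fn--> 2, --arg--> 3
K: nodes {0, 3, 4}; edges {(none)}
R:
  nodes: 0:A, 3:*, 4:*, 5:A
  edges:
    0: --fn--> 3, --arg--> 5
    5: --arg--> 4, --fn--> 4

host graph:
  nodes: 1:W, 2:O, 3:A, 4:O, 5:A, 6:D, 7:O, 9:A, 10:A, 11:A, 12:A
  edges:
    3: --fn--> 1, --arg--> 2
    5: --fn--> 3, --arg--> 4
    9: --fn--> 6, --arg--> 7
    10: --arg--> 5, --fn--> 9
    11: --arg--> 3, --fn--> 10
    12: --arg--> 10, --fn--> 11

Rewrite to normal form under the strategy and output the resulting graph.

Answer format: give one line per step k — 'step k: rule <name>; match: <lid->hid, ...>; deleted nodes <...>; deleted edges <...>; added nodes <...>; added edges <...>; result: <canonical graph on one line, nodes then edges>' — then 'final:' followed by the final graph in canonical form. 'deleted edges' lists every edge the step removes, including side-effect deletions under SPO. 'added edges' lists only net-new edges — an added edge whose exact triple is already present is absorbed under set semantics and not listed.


step 1: rule r3; match: 0->5, 1->3, 2->1, 3->2, 4->4; deleted nodes 1, 3; deleted edges (3,1,fn); (3,2,arg); (5,3,fn); (11,3,arg); added nodes 13; added edges (5,13,fn); (13,2,fn); (13,4,arg); result: nodes: 2:O, 4:O, 5:A, 6:D, 7:O, 9:A, 10:A, 11:A, 12:A, 13:A edges: (5,4,arg); (5,13,fn); (9,6,fn); (9,7,arg); (10,5,arg); (10,9,fn); (11,10,fn); (12,10,arg); (12,11,fn); (13,2,fn); (13,4,arg)
step 2: rule r4; match: 0->10, 1->9, 2->6, 3->7, 4->5; deleted nodes 6, 9; deleted edges (9,6,fn); (9,7,arg); (10,5,arg); (10,9,fn); added nodes 14; added edges (10,7,fn); (10,14,arg); (14,5,arg); (14,5,fn); result: nodes: 2:O, 4:O, 5:A, 7:O, 10:A, 11:A, 12:A, 13:A, 14:A edges: (5,4,arg); (5,13,fn); (10,7,fn); (10,14,arg); (11,10,fn); (12,10,arg); (12,11,fn); (13,2,fn); (13,4,arg); (14,5,arg); (14,5,fn)
final:
nodes: 2:O, 4:O, 5:A, 7:O, 10:A, 11:A, 12:A, 13:A, 14:A
edges: (5,4,arg); (5,13,fn); (10,7,fn); (10,14,arg); (11,10,fn); (12,10,arg); (12,11,fn); (13,2,fn); (13,4,arg); (14,5,arg); (14,5,fn)


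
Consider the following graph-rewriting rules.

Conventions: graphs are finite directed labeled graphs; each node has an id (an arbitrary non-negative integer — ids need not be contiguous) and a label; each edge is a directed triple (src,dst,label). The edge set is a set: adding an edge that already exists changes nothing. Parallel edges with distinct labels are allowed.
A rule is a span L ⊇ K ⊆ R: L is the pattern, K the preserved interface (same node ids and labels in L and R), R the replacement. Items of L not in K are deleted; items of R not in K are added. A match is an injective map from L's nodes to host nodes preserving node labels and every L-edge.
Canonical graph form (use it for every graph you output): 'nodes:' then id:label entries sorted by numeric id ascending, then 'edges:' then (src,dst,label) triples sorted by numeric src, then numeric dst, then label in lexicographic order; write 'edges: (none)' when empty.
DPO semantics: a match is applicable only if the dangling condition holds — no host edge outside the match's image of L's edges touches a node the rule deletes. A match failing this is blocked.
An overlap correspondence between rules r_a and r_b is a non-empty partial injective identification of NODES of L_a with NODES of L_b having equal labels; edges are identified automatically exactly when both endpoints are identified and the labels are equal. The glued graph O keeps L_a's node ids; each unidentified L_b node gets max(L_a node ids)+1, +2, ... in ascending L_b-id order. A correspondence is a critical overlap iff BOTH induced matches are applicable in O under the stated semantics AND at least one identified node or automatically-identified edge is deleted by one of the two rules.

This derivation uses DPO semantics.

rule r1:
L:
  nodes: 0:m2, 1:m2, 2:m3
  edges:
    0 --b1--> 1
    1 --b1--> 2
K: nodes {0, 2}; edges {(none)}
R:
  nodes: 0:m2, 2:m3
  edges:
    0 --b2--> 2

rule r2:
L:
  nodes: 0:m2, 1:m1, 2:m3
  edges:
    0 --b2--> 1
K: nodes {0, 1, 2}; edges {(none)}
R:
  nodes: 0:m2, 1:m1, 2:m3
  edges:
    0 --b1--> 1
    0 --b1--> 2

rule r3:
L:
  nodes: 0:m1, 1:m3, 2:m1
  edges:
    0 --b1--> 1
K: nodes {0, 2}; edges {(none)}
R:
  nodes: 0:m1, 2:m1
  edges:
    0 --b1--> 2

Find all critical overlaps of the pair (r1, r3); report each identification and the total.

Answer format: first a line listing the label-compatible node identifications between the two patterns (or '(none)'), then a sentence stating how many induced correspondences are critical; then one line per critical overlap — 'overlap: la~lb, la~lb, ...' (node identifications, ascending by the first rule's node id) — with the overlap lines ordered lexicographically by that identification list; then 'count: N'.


label-compatible node identifications between L(r1) and L(r3): 2~1
0 of the induced correspondences are critical overlaps of r1 and r3.
count: 0


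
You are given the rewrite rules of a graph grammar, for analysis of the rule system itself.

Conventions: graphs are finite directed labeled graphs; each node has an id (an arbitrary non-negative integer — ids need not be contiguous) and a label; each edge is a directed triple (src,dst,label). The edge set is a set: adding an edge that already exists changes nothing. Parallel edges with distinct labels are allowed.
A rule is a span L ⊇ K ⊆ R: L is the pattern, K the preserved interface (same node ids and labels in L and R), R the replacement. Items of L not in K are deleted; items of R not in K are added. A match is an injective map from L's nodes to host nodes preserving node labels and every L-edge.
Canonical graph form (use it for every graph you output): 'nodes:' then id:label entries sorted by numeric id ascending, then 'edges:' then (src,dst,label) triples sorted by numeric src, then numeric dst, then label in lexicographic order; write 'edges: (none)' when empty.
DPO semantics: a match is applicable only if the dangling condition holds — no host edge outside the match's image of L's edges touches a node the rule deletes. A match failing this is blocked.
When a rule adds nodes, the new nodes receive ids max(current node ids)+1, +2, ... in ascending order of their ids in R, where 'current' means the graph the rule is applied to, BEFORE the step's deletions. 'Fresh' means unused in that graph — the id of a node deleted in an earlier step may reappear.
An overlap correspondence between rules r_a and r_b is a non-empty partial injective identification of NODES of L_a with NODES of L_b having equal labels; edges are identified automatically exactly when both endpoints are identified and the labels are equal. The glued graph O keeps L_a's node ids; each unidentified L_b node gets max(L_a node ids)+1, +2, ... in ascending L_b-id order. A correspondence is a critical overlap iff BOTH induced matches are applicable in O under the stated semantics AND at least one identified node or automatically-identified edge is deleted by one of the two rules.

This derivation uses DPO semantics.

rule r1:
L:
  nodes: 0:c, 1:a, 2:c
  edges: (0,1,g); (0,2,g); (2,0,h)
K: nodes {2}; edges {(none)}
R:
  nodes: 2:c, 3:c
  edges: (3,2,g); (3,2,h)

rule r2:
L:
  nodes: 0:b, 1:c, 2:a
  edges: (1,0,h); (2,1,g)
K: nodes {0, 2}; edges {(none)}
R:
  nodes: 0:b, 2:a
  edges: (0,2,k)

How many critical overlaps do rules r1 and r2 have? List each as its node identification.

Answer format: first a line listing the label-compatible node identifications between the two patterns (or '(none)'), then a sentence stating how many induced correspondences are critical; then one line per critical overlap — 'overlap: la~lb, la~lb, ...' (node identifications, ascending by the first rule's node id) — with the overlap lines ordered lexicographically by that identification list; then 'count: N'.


label-compatible node identifications between L(r1) and L(r2): 0~1, 1~2, 2~1
0 of the induced correspondences are critical overlaps of r1 and r2.
count: 0


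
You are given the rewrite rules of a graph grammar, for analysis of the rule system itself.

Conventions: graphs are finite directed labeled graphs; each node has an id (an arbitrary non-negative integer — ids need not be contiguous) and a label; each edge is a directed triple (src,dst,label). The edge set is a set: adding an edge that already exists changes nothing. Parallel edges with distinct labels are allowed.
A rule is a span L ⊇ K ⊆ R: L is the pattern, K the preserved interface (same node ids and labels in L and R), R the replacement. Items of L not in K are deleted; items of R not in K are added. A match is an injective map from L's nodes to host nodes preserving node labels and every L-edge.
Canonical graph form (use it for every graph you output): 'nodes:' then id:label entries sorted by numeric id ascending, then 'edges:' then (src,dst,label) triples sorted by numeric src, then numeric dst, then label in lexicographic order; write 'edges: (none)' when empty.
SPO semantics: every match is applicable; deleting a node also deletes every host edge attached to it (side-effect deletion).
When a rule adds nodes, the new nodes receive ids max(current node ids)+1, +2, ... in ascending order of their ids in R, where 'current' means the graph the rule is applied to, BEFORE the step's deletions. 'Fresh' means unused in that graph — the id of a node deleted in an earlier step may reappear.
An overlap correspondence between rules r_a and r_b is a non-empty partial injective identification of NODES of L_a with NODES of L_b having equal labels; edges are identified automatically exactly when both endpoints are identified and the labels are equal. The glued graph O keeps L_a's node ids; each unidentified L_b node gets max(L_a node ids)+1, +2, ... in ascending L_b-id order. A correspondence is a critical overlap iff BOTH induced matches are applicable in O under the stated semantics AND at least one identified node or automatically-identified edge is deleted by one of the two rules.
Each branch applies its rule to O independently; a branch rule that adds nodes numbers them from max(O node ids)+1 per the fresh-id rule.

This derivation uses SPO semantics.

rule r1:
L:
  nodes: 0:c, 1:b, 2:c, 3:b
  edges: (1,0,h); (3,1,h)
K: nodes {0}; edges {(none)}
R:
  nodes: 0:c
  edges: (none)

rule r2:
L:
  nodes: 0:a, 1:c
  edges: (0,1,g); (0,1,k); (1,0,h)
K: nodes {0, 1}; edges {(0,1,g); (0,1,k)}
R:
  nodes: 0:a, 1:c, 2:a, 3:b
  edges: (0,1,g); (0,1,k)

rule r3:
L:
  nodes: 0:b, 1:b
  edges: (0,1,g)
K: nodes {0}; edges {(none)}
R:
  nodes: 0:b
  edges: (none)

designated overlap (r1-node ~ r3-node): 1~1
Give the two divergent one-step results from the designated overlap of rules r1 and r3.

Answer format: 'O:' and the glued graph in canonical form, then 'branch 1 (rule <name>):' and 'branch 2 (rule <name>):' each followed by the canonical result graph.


O:
nodes: 0:c, 1:b, 2:c, 3:b, 4:b
edges: (1,0,h); (3,1,h); (4,1,g)
branch 1 (rule r1):
nodes: 0:c, 4:b
edges: (none)
branch 2 (rule r3):
nodes: 0:c, 2:c, 3:b, 4:b
edges: (none)


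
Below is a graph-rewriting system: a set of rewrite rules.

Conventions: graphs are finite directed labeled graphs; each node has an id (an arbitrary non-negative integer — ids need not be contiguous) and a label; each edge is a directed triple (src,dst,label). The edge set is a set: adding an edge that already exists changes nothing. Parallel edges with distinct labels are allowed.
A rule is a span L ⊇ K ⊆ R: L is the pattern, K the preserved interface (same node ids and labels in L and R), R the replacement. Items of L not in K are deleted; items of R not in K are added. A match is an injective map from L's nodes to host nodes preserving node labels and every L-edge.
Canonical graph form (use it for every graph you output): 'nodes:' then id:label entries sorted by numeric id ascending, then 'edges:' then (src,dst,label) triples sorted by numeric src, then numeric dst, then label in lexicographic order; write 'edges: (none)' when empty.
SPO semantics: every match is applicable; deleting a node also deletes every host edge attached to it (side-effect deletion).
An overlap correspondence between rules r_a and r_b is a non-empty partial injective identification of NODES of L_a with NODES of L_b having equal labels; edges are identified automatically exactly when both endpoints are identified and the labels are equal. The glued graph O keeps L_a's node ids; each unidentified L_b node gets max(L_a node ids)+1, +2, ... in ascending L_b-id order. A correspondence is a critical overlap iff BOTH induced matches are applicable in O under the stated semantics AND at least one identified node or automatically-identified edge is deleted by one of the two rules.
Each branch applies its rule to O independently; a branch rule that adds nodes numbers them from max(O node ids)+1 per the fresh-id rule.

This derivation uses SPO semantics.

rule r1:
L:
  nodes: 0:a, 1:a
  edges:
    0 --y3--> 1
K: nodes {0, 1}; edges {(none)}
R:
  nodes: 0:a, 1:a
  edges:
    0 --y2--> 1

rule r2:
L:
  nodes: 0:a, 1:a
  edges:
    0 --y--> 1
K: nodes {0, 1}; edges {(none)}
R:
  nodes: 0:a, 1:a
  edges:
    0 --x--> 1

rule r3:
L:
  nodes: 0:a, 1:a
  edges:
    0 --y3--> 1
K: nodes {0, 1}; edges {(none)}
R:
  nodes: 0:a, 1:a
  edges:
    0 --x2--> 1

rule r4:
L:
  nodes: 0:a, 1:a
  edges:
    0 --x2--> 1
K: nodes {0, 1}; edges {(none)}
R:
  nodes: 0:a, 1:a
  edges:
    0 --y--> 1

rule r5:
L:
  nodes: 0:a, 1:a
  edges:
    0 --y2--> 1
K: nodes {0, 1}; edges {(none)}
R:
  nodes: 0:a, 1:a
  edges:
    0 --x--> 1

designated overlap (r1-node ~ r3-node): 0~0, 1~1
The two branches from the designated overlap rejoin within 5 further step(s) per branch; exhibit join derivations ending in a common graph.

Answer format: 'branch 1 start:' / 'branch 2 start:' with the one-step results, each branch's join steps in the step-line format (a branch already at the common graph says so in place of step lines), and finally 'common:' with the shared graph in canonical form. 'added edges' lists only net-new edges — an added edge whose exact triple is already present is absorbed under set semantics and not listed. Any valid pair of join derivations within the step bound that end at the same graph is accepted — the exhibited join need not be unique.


branch 1 start:
nodes: 0:a, 1:a
edges: (0,1,y2)
branch 2 start:
nodes: 0:a, 1:a
edges: (0,1,x2)
branch 1 step 1: rule r5; match: 0->0, 1->1; deleted nodes (none); deleted edges (0,1,y2); added nodes (none); added edges (0,1,x); result: nodes: 0:a, 1:a edges: (0,1,x)
branch 2 step 1: rule r4; match: 0->0, 1->1; deleted nodes (none); deleted edges (0,1,x2); added nodes (none); added edges (0,1,y); result: nodes: 0:a, 1:a edges: (0,1,y)
branch 2 step 2: rule r2; match: 0->0, 1->1; deleted nodes (none); deleted edges (0,1,y); added nodes (none); added edges (0,1,x); result: nodes: 0:a, 1:a edges: (0,1,x)
common:
nodes: 0:a, 1:a
edges: (0,1,x)


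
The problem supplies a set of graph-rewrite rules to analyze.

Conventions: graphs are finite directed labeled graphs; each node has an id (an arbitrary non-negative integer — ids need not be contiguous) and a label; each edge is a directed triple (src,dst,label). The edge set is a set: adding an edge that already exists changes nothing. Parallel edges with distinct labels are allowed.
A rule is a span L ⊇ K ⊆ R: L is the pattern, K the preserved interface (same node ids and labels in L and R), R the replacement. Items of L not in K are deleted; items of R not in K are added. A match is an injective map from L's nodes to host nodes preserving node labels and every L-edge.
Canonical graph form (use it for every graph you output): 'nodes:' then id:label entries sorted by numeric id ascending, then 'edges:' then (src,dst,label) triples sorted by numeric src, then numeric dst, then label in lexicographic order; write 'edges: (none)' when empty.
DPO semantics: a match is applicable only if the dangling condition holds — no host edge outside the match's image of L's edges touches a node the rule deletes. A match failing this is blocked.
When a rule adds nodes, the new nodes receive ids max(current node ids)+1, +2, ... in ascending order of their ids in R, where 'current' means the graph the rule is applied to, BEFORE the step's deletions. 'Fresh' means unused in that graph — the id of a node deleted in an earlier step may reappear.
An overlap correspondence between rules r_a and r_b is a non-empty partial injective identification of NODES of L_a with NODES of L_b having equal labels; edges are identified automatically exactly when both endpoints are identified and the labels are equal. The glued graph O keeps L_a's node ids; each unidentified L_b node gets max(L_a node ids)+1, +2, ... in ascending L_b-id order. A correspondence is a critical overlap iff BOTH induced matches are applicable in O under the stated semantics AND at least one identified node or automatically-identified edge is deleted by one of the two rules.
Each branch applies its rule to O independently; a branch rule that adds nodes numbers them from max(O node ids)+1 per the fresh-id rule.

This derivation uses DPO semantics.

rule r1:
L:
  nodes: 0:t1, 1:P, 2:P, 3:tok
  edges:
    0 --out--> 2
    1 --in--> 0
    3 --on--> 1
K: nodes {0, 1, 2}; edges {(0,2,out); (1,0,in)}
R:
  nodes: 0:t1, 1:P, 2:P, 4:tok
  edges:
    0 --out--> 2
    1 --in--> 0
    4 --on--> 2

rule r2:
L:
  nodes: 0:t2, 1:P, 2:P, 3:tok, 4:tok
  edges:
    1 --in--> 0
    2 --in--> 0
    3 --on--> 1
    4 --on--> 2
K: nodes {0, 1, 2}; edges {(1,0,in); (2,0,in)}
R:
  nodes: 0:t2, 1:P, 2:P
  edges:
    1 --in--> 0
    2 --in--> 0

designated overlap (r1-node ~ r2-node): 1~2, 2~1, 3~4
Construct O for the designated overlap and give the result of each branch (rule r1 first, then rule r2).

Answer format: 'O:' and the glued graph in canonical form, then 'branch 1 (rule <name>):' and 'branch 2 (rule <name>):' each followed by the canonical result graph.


O:
nodes: 0:t1, 1:P, 2:P, 3:tok, 4:t2, 5:tok
edges: (0,2,out); (1,0,in); (1,4,in); (2,4,in); (3,1,on); (5,2,on)
branch 1 (rule r1):
nodes: 0:t1, 1:P, 2:P, 4:t2, 5:tok, 6:tok
edges: (0,2,out); (1,0,in); (1,4,in); (2,4,in); (5,2,on); (6,2,on)
branch 2 (rule r2):
nodes: 0:t1, 1:P, 2:P, 4:t2
edges: (0,2,out); (1,0,in); (1,4,in); (2,4,in)


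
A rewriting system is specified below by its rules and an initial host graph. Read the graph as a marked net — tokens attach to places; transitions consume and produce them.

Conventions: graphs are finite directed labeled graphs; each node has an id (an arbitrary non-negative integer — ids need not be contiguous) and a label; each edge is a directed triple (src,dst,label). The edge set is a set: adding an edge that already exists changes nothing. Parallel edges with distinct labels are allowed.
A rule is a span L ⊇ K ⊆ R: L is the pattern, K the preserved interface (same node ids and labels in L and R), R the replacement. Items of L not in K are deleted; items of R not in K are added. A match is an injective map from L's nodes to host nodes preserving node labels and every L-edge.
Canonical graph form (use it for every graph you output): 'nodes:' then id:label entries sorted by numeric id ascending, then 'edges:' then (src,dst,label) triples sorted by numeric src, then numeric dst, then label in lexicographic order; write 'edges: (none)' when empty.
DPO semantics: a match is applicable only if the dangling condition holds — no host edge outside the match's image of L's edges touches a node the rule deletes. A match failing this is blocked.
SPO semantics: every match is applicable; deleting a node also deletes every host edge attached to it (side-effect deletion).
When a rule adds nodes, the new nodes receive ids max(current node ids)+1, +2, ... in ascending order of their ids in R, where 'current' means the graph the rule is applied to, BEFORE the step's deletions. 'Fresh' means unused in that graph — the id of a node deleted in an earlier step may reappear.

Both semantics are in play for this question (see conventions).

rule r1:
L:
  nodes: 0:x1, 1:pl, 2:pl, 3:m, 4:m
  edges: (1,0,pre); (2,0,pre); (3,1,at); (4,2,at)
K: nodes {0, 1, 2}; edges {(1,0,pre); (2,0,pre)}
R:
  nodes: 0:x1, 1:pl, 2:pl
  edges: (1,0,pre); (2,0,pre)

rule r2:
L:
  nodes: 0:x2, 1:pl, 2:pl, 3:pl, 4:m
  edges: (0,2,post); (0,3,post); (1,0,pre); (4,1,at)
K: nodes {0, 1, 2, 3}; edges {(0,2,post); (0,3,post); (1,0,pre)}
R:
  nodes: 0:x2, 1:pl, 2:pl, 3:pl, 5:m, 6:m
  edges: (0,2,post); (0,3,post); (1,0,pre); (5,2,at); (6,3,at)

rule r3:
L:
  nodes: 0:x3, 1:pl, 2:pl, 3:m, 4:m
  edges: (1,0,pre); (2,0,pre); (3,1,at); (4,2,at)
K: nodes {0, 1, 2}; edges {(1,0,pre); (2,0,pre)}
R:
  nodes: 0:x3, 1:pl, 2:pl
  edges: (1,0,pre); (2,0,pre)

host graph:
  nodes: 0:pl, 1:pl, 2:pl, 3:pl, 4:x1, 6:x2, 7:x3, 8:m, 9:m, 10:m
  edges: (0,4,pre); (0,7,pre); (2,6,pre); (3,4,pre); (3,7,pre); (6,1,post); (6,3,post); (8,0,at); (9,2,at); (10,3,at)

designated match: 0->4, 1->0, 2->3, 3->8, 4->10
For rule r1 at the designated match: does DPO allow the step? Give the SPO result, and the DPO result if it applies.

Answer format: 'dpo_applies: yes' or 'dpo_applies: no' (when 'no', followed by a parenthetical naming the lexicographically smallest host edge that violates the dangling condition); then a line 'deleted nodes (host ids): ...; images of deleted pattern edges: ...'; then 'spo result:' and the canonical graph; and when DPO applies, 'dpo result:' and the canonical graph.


dpo_applies: yes
deleted nodes (host ids): 8, 10; images of deleted pattern edges: (8,0,at); (10,3,at)
spo result:
nodes: 0:pl, 1:pl, 2:pl, 3:pl, 4:x1, 6:x2, 7:x3, 9:m
edges: (0,4,pre); (0,7,pre); (2,6,pre); (3,4,pre); (3,7,pre); (6,1,post); (6,3,post); (9,2,at)
dpo result:
nodes: 0:pl, 1:pl, 2:pl, 3:pl, 4:x1, 6:x2, 7:x3, 9:m
edges: (0,4,pre); (0,7,pre); (2,6,pre); (3,4,pre); (3,7,pre); (6,1,post); (6,3,post); (9,2,at)


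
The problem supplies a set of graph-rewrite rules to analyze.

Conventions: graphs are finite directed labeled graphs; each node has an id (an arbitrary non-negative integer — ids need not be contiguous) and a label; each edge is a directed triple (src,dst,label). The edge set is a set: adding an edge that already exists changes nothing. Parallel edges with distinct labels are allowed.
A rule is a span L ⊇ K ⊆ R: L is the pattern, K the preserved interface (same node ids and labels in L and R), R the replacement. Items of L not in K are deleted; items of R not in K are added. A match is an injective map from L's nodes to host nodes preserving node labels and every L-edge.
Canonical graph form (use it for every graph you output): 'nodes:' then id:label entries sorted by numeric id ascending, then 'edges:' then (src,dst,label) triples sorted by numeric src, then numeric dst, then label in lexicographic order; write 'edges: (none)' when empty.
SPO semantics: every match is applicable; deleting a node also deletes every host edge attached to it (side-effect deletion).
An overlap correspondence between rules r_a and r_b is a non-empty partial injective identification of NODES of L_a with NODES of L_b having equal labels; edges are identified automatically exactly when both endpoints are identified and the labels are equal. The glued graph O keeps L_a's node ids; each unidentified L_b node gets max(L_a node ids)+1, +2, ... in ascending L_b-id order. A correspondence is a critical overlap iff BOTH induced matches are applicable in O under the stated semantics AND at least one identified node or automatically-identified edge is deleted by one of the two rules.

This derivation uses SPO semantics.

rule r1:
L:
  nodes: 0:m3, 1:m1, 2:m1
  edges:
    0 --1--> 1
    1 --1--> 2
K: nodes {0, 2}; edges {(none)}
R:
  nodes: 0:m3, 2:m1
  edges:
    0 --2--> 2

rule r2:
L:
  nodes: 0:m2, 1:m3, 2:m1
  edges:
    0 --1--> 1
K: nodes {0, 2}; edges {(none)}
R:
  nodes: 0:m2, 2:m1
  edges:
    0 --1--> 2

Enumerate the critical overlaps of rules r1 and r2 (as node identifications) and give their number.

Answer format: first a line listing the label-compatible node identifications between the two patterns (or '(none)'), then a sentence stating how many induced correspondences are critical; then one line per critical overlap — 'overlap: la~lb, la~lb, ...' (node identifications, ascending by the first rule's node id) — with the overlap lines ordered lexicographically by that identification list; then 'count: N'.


label-compatible node identifications between L(r1) and L(r2): 0~1, 1~2, 2~2
4 of the induced correspondences are critical overlaps of r1 and r2.
overlap: 0~1
overlap: 0~1, 1~2
overlap: 0~1, 2~2
overlap: 1~2
count: 4


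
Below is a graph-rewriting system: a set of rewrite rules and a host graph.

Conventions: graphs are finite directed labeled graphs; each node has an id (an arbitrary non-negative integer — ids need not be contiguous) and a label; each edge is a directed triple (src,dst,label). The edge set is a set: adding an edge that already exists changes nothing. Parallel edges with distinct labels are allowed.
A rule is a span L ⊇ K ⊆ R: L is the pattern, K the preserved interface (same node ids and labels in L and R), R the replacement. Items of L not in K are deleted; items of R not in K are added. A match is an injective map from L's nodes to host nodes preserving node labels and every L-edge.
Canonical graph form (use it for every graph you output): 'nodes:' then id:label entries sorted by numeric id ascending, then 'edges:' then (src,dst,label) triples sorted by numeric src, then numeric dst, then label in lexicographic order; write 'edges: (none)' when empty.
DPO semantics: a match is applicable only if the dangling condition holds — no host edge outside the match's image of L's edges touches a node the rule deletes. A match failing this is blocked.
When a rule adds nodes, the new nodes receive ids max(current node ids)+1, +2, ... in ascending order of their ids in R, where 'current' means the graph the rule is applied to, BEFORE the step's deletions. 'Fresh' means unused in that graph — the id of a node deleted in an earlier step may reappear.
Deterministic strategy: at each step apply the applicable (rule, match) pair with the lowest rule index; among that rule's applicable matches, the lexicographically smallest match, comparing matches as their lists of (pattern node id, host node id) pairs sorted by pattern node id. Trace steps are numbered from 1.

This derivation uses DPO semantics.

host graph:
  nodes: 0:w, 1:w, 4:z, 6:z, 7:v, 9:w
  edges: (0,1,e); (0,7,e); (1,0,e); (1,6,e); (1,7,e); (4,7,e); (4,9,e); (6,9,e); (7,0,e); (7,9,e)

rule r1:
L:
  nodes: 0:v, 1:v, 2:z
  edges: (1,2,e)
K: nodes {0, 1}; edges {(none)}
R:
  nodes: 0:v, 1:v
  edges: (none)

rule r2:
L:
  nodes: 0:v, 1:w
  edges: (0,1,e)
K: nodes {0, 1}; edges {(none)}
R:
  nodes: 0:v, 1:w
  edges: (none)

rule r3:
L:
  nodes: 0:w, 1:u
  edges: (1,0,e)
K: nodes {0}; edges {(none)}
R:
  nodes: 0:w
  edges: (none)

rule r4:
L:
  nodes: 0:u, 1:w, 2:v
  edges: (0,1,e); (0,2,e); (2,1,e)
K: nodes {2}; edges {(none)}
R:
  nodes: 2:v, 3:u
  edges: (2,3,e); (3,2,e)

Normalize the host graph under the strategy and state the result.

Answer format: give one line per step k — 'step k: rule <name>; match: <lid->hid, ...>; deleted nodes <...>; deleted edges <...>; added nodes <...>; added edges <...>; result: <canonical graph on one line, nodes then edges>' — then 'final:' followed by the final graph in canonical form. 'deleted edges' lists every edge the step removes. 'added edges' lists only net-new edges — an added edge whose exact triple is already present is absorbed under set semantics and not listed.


step 1: rule r2; match: 0->7, 1->0; deleted nodes (none); deleted edges (7,0,e); added nodes (none); added edges (none); result: nodes: 0:w, 1:w, 4:z, 6:z, 7:v, 9:w edges: (0,1,e); (0,7,e); (1,0,e); (1,6,e); (1,7,e); (4,7,e); (4,9,e); (6,9,e); (7,9,e)
step 2: rule r2; match: 0->7, 1->9; deleted nodes (none); deleted edges (7,9,e); added nodes (none); added edges (none); result: nodes: 0:w, 1:w, 4:z, 6:z, 7:v, 9:w edges: (0,1,e); (0,7,e); (1,0,e); (1,6,e); (1,7,e); (4,7,e); (4,9,e); (6,9,e)
final:
nodes: 0:w, 1:w, 4:z, 6:z, 7:v, 9:w
edges: (0,1,e); (0,7,e); (1,0,e); (1,6,e); (1,7,e); (4,7,e); (4,9,e); (6,9,e)
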